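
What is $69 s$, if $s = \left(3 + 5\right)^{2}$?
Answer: $4416$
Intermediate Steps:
$s = 64$ ($s = 8^{2} = 64$)
$69 s = 69 \cdot 64 = 4416$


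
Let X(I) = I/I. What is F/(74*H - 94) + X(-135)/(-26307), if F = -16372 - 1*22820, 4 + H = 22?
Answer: -515512591/16284033 ≈ -31.658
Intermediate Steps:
H = 18 (H = -4 + 22 = 18)
F = -39192 (F = -16372 - 22820 = -39192)
X(I) = 1
F/(74*H - 94) + X(-135)/(-26307) = -39192/(74*18 - 94) + 1/(-26307) = -39192/(1332 - 94) + 1*(-1/26307) = -39192/1238 - 1/26307 = -39192*1/1238 - 1/26307 = -19596/619 - 1/26307 = -515512591/16284033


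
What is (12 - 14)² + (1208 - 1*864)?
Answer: 348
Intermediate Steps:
(12 - 14)² + (1208 - 1*864) = (-2)² + (1208 - 864) = 4 + 344 = 348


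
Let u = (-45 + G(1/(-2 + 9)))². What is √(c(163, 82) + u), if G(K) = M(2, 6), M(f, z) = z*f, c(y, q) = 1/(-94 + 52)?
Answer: √1920954/42 ≈ 33.000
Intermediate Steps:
c(y, q) = -1/42 (c(y, q) = 1/(-42) = -1/42)
M(f, z) = f*z
G(K) = 12 (G(K) = 2*6 = 12)
u = 1089 (u = (-45 + 12)² = (-33)² = 1089)
√(c(163, 82) + u) = √(-1/42 + 1089) = √(45737/42) = √1920954/42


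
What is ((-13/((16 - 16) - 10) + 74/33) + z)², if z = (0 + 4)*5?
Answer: 60357361/108900 ≈ 554.25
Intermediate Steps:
z = 20 (z = 4*5 = 20)
((-13/((16 - 16) - 10) + 74/33) + z)² = ((-13/((16 - 16) - 10) + 74/33) + 20)² = ((-13/(0 - 10) + 74*(1/33)) + 20)² = ((-13/(-10) + 74/33) + 20)² = ((-13*(-⅒) + 74/33) + 20)² = ((13/10 + 74/33) + 20)² = (1169/330 + 20)² = (7769/330)² = 60357361/108900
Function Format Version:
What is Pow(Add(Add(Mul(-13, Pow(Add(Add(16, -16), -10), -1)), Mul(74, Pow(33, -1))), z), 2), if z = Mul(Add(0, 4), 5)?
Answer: Rational(60357361, 108900) ≈ 554.25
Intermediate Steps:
z = 20 (z = Mul(4, 5) = 20)
Pow(Add(Add(Mul(-13, Pow(Add(Add(16, -16), -10), -1)), Mul(74, Pow(33, -1))), z), 2) = Pow(Add(Add(Mul(-13, Pow(Add(Add(16, -16), -10), -1)), Mul(74, Pow(33, -1))), 20), 2) = Pow(Add(Add(Mul(-13, Pow(Add(0, -10), -1)), Mul(74, Rational(1, 33))), 20), 2) = Pow(Add(Add(Mul(-13, Pow(-10, -1)), Rational(74, 33)), 20), 2) = Pow(Add(Add(Mul(-13, Rational(-1, 10)), Rational(74, 33)), 20), 2) = Pow(Add(Add(Rational(13, 10), Rational(74, 33)), 20), 2) = Pow(Add(Rational(1169, 330), 20), 2) = Pow(Rational(7769, 330), 2) = Rational(60357361, 108900)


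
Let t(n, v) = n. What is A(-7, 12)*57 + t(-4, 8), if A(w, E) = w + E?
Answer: 281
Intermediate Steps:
A(w, E) = E + w
A(-7, 12)*57 + t(-4, 8) = (12 - 7)*57 - 4 = 5*57 - 4 = 285 - 4 = 281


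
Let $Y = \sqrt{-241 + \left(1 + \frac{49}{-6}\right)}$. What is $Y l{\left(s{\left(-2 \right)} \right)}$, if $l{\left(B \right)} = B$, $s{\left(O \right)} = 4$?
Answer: $\frac{2 i \sqrt{8934}}{3} \approx 63.013 i$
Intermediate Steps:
$Y = \frac{i \sqrt{8934}}{6}$ ($Y = \sqrt{-241 + \left(1 + 49 \left(- \frac{1}{6}\right)\right)} = \sqrt{-241 + \left(1 - \frac{49}{6}\right)} = \sqrt{-241 - \frac{43}{6}} = \sqrt{- \frac{1489}{6}} = \frac{i \sqrt{8934}}{6} \approx 15.753 i$)
$Y l{\left(s{\left(-2 \right)} \right)} = \frac{i \sqrt{8934}}{6} \cdot 4 = \frac{2 i \sqrt{8934}}{3}$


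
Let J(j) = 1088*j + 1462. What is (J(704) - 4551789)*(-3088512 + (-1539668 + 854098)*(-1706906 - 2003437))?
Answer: -9626302433686181250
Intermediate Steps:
J(j) = 1462 + 1088*j
(J(704) - 4551789)*(-3088512 + (-1539668 + 854098)*(-1706906 - 2003437)) = ((1462 + 1088*704) - 4551789)*(-3088512 + (-1539668 + 854098)*(-1706906 - 2003437)) = ((1462 + 765952) - 4551789)*(-3088512 - 685570*(-3710343)) = (767414 - 4551789)*(-3088512 + 2543699850510) = -3784375*2543696761998 = -9626302433686181250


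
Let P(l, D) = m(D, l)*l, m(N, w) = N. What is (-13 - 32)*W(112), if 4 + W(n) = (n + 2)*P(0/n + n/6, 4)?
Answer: -382860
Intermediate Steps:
P(l, D) = D*l
W(n) = -4 + 2*n*(2 + n)/3 (W(n) = -4 + (n + 2)*(4*(0/n + n/6)) = -4 + (2 + n)*(4*(0 + n*(1/6))) = -4 + (2 + n)*(4*(0 + n/6)) = -4 + (2 + n)*(4*(n/6)) = -4 + (2 + n)*(2*n/3) = -4 + 2*n*(2 + n)/3)
(-13 - 32)*W(112) = (-13 - 32)*(-4 + (2/3)*112**2 + (4/3)*112) = -45*(-4 + (2/3)*12544 + 448/3) = -45*(-4 + 25088/3 + 448/3) = -45*8508 = -382860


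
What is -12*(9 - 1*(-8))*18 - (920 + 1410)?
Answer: -6002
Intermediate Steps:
-12*(9 - 1*(-8))*18 - (920 + 1410) = -12*(9 + 8)*18 - 1*2330 = -12*17*18 - 2330 = -204*18 - 2330 = -3672 - 2330 = -6002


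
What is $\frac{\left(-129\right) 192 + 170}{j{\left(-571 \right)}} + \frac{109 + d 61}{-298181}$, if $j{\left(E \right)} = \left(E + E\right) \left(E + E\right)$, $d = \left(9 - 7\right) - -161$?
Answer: $- \frac{10222056383}{194438462842} \approx -0.052572$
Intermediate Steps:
$d = 163$ ($d = \left(9 - 7\right) + 161 = 2 + 161 = 163$)
$j{\left(E \right)} = 4 E^{2}$ ($j{\left(E \right)} = 2 E 2 E = 4 E^{2}$)
$\frac{\left(-129\right) 192 + 170}{j{\left(-571 \right)}} + \frac{109 + d 61}{-298181} = \frac{\left(-129\right) 192 + 170}{4 \left(-571\right)^{2}} + \frac{109 + 163 \cdot 61}{-298181} = \frac{-24768 + 170}{4 \cdot 326041} + \left(109 + 9943\right) \left(- \frac{1}{298181}\right) = - \frac{24598}{1304164} + 10052 \left(- \frac{1}{298181}\right) = \left(-24598\right) \frac{1}{1304164} - \frac{10052}{298181} = - \frac{12299}{652082} - \frac{10052}{298181} = - \frac{10222056383}{194438462842}$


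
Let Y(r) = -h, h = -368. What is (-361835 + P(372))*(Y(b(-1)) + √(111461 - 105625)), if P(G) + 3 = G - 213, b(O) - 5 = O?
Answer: -133097872 - 723358*√1459 ≈ -1.6073e+8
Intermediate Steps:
b(O) = 5 + O
P(G) = -216 + G (P(G) = -3 + (G - 213) = -3 + (-213 + G) = -216 + G)
Y(r) = 368 (Y(r) = -1*(-368) = 368)
(-361835 + P(372))*(Y(b(-1)) + √(111461 - 105625)) = (-361835 + (-216 + 372))*(368 + √(111461 - 105625)) = (-361835 + 156)*(368 + √5836) = -361679*(368 + 2*√1459) = -133097872 - 723358*√1459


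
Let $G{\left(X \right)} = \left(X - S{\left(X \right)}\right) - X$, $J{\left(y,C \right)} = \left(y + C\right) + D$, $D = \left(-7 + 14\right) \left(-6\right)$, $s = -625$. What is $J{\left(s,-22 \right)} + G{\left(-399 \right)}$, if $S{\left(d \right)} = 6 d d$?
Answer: $-955895$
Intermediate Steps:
$S{\left(d \right)} = 6 d^{2}$
$D = -42$ ($D = 7 \left(-6\right) = -42$)
$J{\left(y,C \right)} = -42 + C + y$ ($J{\left(y,C \right)} = \left(y + C\right) - 42 = \left(C + y\right) - 42 = -42 + C + y$)
$G{\left(X \right)} = - 6 X^{2}$ ($G{\left(X \right)} = \left(X - 6 X^{2}\right) - X = - 6 X^{2}$)
$J{\left(s,-22 \right)} + G{\left(-399 \right)} = \left(-42 - 22 - 625\right) - 6 \left(-399\right)^{2} = -689 - 955206 = -955895$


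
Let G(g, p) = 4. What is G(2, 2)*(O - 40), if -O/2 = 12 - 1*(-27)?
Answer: -472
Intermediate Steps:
O = -78 (O = -2*(12 - 1*(-27)) = -2*(12 + 27) = -2*39 = -78)
G(2, 2)*(O - 40) = 4*(-78 - 40) = 4*(-118) = -472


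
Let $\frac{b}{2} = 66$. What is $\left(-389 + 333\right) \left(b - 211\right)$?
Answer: $4424$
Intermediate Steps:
$b = 132$ ($b = 2 \cdot 66 = 132$)
$\left(-389 + 333\right) \left(b - 211\right) = \left(-389 + 333\right) \left(132 - 211\right) = - 56 \left(132 - 211\right) = \left(-56\right) \left(-79\right) = 4424$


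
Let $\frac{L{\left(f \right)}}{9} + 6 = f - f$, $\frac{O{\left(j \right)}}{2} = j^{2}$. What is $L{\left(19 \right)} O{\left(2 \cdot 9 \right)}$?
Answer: $-34992$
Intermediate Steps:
$O{\left(j \right)} = 2 j^{2}$
$L{\left(f \right)} = -54$ ($L{\left(f \right)} = -54 + 9 \left(f - f\right) = -54 + 9 \cdot 0 = -54 + 0 = -54$)
$L{\left(19 \right)} O{\left(2 \cdot 9 \right)} = - 54 \cdot 2 \left(2 \cdot 9\right)^{2} = - 54 \cdot 2 \cdot 18^{2} = - 54 \cdot 2 \cdot 324 = \left(-54\right) 648 = -34992$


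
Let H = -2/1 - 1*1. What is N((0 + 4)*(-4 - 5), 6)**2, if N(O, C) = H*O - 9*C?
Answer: 2916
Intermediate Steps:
H = -3 (H = -2*1 - 1 = -2 - 1 = -3)
N(O, C) = -9*C - 3*O (N(O, C) = -3*O - 9*C = -9*C - 3*O)
N((0 + 4)*(-4 - 5), 6)**2 = (-9*6 - 3*(0 + 4)*(-4 - 5))**2 = (-54 - 12*(-9))**2 = (-54 - 3*(-36))**2 = (-54 + 108)**2 = 54**2 = 2916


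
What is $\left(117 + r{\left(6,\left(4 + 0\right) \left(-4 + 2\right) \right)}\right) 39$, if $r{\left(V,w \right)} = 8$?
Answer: $4875$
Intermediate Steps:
$\left(117 + r{\left(6,\left(4 + 0\right) \left(-4 + 2\right) \right)}\right) 39 = \left(117 + 8\right) 39 = 125 \cdot 39 = 4875$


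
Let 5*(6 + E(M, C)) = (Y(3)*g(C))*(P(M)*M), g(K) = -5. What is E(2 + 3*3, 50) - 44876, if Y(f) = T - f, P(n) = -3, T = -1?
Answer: -45014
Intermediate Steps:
Y(f) = -1 - f
E(M, C) = -6 - 12*M (E(M, C) = -6 + (((-1 - 1*3)*(-5))*(-3*M))/5 = -6 + (((-1 - 3)*(-5))*(-3*M))/5 = -6 + ((-4*(-5))*(-3*M))/5 = -6 + (20*(-3*M))/5 = -6 + (-60*M)/5 = -6 - 12*M)
E(2 + 3*3, 50) - 44876 = (-6 - 12*(2 + 3*3)) - 44876 = (-6 - 12*(2 + 9)) - 44876 = (-6 - 12*11) - 44876 = (-6 - 132) - 44876 = -138 - 44876 = -45014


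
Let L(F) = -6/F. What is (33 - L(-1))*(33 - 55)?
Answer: -594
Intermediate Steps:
(33 - L(-1))*(33 - 55) = (33 - (-6)/(-1))*(33 - 55) = (33 - (-6)*(-1))*(-22) = (33 - 1*6)*(-22) = (33 - 6)*(-22) = 27*(-22) = -594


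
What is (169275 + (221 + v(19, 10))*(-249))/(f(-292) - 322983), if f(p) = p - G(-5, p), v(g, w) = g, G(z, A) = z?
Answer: -21903/64654 ≈ -0.33877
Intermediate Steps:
f(p) = 5 + p (f(p) = p - 1*(-5) = p + 5 = 5 + p)
(169275 + (221 + v(19, 10))*(-249))/(f(-292) - 322983) = (169275 + (221 + 19)*(-249))/((5 - 292) - 322983) = (169275 + 240*(-249))/(-287 - 322983) = (169275 - 59760)/(-323270) = 109515*(-1/323270) = -21903/64654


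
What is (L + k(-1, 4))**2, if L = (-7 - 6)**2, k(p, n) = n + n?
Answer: 31329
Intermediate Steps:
k(p, n) = 2*n
L = 169 (L = (-13)**2 = 169)
(L + k(-1, 4))**2 = (169 + 2*4)**2 = (169 + 8)**2 = 177**2 = 31329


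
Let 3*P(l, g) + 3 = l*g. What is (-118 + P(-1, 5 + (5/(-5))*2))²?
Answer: 14400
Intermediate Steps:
P(l, g) = -1 + g*l/3 (P(l, g) = -1 + (l*g)/3 = -1 + (g*l)/3 = -1 + g*l/3)
(-118 + P(-1, 5 + (5/(-5))*2))² = (-118 + (-1 + (⅓)*(5 + (5/(-5))*2)*(-1)))² = (-118 + (-1 + (⅓)*(5 + (5*(-⅕))*2)*(-1)))² = (-118 + (-1 + (⅓)*(5 - 1*2)*(-1)))² = (-118 + (-1 + (⅓)*(5 - 2)*(-1)))² = (-118 + (-1 + (⅓)*3*(-1)))² = (-118 + (-1 - 1))² = (-118 - 2)² = (-120)² = 14400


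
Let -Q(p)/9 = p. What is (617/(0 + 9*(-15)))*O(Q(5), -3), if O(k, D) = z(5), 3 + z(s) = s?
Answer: -1234/135 ≈ -9.1407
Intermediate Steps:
z(s) = -3 + s
Q(p) = -9*p
O(k, D) = 2 (O(k, D) = -3 + 5 = 2)
(617/(0 + 9*(-15)))*O(Q(5), -3) = (617/(0 + 9*(-15)))*2 = (617/(0 - 135))*2 = (617/(-135))*2 = (617*(-1/135))*2 = -617/135*2 = -1234/135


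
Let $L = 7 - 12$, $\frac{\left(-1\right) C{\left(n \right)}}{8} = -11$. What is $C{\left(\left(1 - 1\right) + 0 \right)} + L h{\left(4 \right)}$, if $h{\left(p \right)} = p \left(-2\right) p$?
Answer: $248$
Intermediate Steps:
$h{\left(p \right)} = - 2 p^{2}$ ($h{\left(p \right)} = - 2 p p = - 2 p^{2}$)
$C{\left(n \right)} = 88$ ($C{\left(n \right)} = \left(-8\right) \left(-11\right) = 88$)
$L = -5$ ($L = 7 - 12 = -5$)
$C{\left(\left(1 - 1\right) + 0 \right)} + L h{\left(4 \right)} = 88 - 5 \left(- 2 \cdot 4^{2}\right) = 88 - 5 \left(\left(-2\right) 16\right) = 88 - -160 = 88 + 160 = 248$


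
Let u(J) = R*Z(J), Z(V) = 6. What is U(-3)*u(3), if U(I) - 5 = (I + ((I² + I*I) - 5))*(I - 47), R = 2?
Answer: -5940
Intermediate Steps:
u(J) = 12 (u(J) = 2*6 = 12)
U(I) = 5 + (-47 + I)*(-5 + I + 2*I²) (U(I) = 5 + (I + ((I² + I*I) - 5))*(I - 47) = 5 + (I + ((I² + I²) - 5))*(-47 + I) = 5 + (I + (2*I² - 5))*(-47 + I) = 5 + (I + (-5 + 2*I²))*(-47 + I) = 5 + (-5 + I + 2*I²)*(-47 + I) = 5 + (-47 + I)*(-5 + I + 2*I²))
U(-3)*u(3) = (240 - 93*(-3)² - 52*(-3) + 2*(-3)³)*12 = (240 - 93*9 + 156 + 2*(-27))*12 = (240 - 837 + 156 - 54)*12 = -495*12 = -5940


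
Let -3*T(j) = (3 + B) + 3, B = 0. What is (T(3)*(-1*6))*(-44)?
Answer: -528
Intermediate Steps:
T(j) = -2 (T(j) = -((3 + 0) + 3)/3 = -(3 + 3)/3 = -⅓*6 = -2)
(T(3)*(-1*6))*(-44) = -(-2)*6*(-44) = -2*(-6)*(-44) = 12*(-44) = -528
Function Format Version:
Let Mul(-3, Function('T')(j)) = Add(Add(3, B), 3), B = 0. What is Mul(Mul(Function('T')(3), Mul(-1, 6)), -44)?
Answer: -528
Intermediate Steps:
Function('T')(j) = -2 (Function('T')(j) = Mul(Rational(-1, 3), Add(Add(3, 0), 3)) = Mul(Rational(-1, 3), Add(3, 3)) = Mul(Rational(-1, 3), 6) = -2)
Mul(Mul(Function('T')(3), Mul(-1, 6)), -44) = Mul(Mul(-2, Mul(-1, 6)), -44) = Mul(Mul(-2, -6), -44) = Mul(12, -44) = -528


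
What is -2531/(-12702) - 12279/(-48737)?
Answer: 279321205/619057374 ≈ 0.45120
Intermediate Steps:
-2531/(-12702) - 12279/(-48737) = -2531*(-1/12702) - 12279*(-1/48737) = 2531/12702 + 12279/48737 = 279321205/619057374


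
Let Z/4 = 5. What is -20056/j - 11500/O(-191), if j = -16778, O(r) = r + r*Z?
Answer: 136695808/33648279 ≈ 4.0625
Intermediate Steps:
Z = 20 (Z = 4*5 = 20)
O(r) = 21*r (O(r) = r + r*20 = r + 20*r = 21*r)
-20056/j - 11500/O(-191) = -20056/(-16778) - 11500/(21*(-191)) = -20056*(-1/16778) - 11500/(-4011) = 10028/8389 - 11500*(-1/4011) = 10028/8389 + 11500/4011 = 136695808/33648279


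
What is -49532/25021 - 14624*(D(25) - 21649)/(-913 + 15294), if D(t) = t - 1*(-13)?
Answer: 7906906104852/359827001 ≈ 21974.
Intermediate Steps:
D(t) = 13 + t (D(t) = t + 13 = 13 + t)
-49532/25021 - 14624*(D(25) - 21649)/(-913 + 15294) = -49532/25021 - 14624*((13 + 25) - 21649)/(-913 + 15294) = -49532*1/25021 - 14624/(14381/(38 - 21649)) = -49532/25021 - 14624/(14381/(-21611)) = -49532/25021 - 14624/(14381*(-1/21611)) = -49532/25021 - 14624/(-14381/21611) = -49532/25021 - 14624*(-21611/14381) = -49532/25021 + 316039264/14381 = 7906906104852/359827001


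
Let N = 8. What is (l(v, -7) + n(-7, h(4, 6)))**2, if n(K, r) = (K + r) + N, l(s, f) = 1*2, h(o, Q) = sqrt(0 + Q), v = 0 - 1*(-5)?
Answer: (3 + sqrt(6))**2 ≈ 29.697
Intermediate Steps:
v = 5 (v = 0 + 5 = 5)
h(o, Q) = sqrt(Q)
l(s, f) = 2
n(K, r) = 8 + K + r (n(K, r) = (K + r) + 8 = 8 + K + r)
(l(v, -7) + n(-7, h(4, 6)))**2 = (2 + (8 - 7 + sqrt(6)))**2 = (2 + (1 + sqrt(6)))**2 = (3 + sqrt(6))**2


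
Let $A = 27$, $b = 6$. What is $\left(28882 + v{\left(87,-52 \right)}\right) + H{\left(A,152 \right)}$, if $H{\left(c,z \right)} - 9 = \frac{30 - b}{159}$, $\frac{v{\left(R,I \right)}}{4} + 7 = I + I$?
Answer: $\frac{1507699}{53} \approx 28447.0$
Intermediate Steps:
$v{\left(R,I \right)} = -28 + 8 I$ ($v{\left(R,I \right)} = -28 + 4 \left(I + I\right) = -28 + 4 \cdot 2 I = -28 + 8 I$)
$H{\left(c,z \right)} = \frac{485}{53}$ ($H{\left(c,z \right)} = 9 + \frac{30 - 6}{159} = 9 + \left(30 - 6\right) \frac{1}{159} = 9 + 24 \cdot \frac{1}{159} = 9 + \frac{8}{53} = \frac{485}{53}$)
$\left(28882 + v{\left(87,-52 \right)}\right) + H{\left(A,152 \right)} = \left(28882 + \left(-28 + 8 \left(-52\right)\right)\right) + \frac{485}{53} = \left(28882 - 444\right) + \frac{485}{53} = 28438 + \frac{485}{53} = \frac{1507699}{53}$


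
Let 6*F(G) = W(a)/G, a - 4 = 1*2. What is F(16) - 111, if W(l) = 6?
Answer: -1775/16 ≈ -110.94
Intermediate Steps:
a = 6 (a = 4 + 1*2 = 4 + 2 = 6)
F(G) = 1/G (F(G) = (6/G)/6 = 1/G)
F(16) - 111 = 1/16 - 111 = -1775/16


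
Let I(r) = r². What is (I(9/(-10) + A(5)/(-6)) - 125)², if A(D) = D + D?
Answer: 11357378041/810000 ≈ 14021.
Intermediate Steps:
A(D) = 2*D
(I(9/(-10) + A(5)/(-6)) - 125)² = ((9/(-10) + (2*5)/(-6))² - 125)² = ((9*(-⅒) + 10*(-⅙))² - 125)² = ((-9/10 - 5/3)² - 125)² = ((-77/30)² - 125)² = (5929/900 - 125)² = (-106571/900)² = 11357378041/810000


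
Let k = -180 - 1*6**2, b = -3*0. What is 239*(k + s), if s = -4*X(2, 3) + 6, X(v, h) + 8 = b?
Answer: -42542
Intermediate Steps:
b = 0
X(v, h) = -8 (X(v, h) = -8 + 0 = -8)
k = -216 (k = -180 - 1*36 = -180 - 36 = -216)
s = 38 (s = -4*(-8) + 6 = 32 + 6 = 38)
239*(k + s) = 239*(-216 + 38) = 239*(-178) = -42542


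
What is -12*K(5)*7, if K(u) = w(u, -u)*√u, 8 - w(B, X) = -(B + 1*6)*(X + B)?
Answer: -672*√5 ≈ -1502.6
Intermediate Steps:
w(B, X) = 8 + (6 + B)*(B + X) (w(B, X) = 8 - (-1)*(B + 1*6)*(X + B) = 8 - (-1)*(B + 6)*(B + X) = 8 - (-1)*(6 + B)*(B + X) = 8 + (6 + B)*(B + X))
K(u) = 8*√u (K(u) = (8 + u² + 6*u + 6*(-u) + u*(-u))*√u = (8 + u² + 6*u - 6*u - u²)*√u = 8*√u)
-12*K(5)*7 = -96*√5*7 = -672*√5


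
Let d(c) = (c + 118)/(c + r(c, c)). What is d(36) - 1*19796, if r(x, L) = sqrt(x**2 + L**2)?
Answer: -356405/18 + 77*sqrt(2)/18 ≈ -19794.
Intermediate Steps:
r(x, L) = sqrt(L**2 + x**2)
d(c) = (118 + c)/(c + sqrt(2)*sqrt(c**2)) (d(c) = (c + 118)/(c + sqrt(c**2 + c**2)) = (118 + c)/(c + sqrt(2*c**2)) = (118 + c)/(c + sqrt(2)*sqrt(c**2)))
d(36) - 1*19796 = (118 + 36)/(36 + sqrt(2)*sqrt(36**2)) - 1*19796 = 154/(36 + sqrt(2)*sqrt(1296)) - 19796 = 154/(36 + sqrt(2)*36) - 19796 = 154/(36 + 36*sqrt(2)) - 19796 = -19796 + 154/(36 + 36*sqrt(2))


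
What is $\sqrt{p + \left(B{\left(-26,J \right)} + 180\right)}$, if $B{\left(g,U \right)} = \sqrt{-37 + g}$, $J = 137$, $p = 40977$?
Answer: $\sqrt{41157 + 3 i \sqrt{7}} \approx 202.87 + 0.02 i$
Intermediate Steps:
$\sqrt{p + \left(B{\left(-26,J \right)} + 180\right)} = \sqrt{40977 + \left(\sqrt{-37 - 26} + 180\right)} = \sqrt{40977 + \left(\sqrt{-63} + 180\right)} = \sqrt{40977 + \left(3 i \sqrt{7} + 180\right)} = \sqrt{40977 + \left(180 + 3 i \sqrt{7}\right)} = \sqrt{41157 + 3 i \sqrt{7}}$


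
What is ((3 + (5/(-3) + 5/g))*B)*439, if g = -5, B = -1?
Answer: -439/3 ≈ -146.33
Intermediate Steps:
((3 + (5/(-3) + 5/g))*B)*439 = ((3 + (5/(-3) + 5/(-5)))*(-1))*439 = ((3 + (5*(-⅓) + 5*(-⅕)))*(-1))*439 = ((3 + (-5/3 - 1))*(-1))*439 = ((3 - 8/3)*(-1))*439 = ((⅓)*(-1))*439 = -⅓*439 = -439/3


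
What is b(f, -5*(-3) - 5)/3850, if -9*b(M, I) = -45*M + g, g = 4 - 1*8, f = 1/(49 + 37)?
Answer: 389/2979900 ≈ 0.00013054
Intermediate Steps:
f = 1/86 ≈ 0.011628
g = -4 (g = 4 - 8 = -4)
b(M, I) = 4/9 + 5*M (b(M, I) = -(-45*M - 4)/9 = -(-4 - 45*M)/9 = 4/9 + 5*M)
b(f, -5*(-3) - 5)/3850 = (4/9 + 5*(1/86))/3850 = (4/9 + 5/86)*(1/3850) = (389/774)*(1/3850) = 389/2979900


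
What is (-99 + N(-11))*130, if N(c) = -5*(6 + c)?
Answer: -9620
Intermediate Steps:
N(c) = -30 - 5*c
(-99 + N(-11))*130 = (-99 + (-30 - 5*(-11)))*130 = (-99 + (-30 + 55))*130 = (-99 + 25)*130 = -74*130 = -9620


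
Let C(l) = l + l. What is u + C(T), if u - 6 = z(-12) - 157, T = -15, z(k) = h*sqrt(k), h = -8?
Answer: -181 - 16*I*sqrt(3) ≈ -181.0 - 27.713*I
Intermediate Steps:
z(k) = -8*sqrt(k)
C(l) = 2*l
u = -151 - 16*I*sqrt(3) (u = 6 + (-16*I*sqrt(3) - 157) = 6 + (-157 - 16*I*sqrt(3)) = -151 - 16*I*sqrt(3) ≈ -151.0 - 27.713*I)
u + C(T) = (-151 - 16*I*sqrt(3)) + 2*(-15) = (-151 - 16*I*sqrt(3)) - 30 = -181 - 16*I*sqrt(3)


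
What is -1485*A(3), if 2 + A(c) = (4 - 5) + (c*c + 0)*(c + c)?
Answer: -75735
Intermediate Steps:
A(c) = -3 + 2*c³ (A(c) = -2 + ((4 - 5) + (c*c + 0)*(c + c)) = -2 + (-1 + (c² + 0)*(2*c)) = -2 + (-1 + c²*(2*c)) = -2 + (-1 + 2*c³) = -3 + 2*c³)
-1485*A(3) = -1485*(-3 + 2*3³) = -1485*(-3 + 2*27) = -1485*(-3 + 54) = -1485*51 = -75735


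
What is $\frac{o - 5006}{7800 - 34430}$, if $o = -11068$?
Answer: $\frac{8037}{13315} \approx 0.60361$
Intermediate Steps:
$\frac{o - 5006}{7800 - 34430} = \frac{-11068 - 5006}{7800 - 34430} = - \frac{16074}{-26630} = \left(-16074\right) \left(- \frac{1}{26630}\right) = \frac{8037}{13315}$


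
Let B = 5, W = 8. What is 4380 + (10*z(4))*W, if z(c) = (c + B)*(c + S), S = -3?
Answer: 5100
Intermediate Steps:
z(c) = (-3 + c)*(5 + c) (z(c) = (c + 5)*(c - 3) = (5 + c)*(-3 + c) = (-3 + c)*(5 + c))
4380 + (10*z(4))*W = 4380 + (10*(-15 + 4² + 2*4))*8 = 4380 + (10*(-15 + 16 + 8))*8 = 4380 + (10*9)*8 = 4380 + 90*8 = 4380 + 720 = 5100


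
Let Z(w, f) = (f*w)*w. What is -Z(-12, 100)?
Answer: -14400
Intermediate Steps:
Z(w, f) = f*w**2
-Z(-12, 100) = -100*(-12)**2 = -100*144 = -1*14400 = -14400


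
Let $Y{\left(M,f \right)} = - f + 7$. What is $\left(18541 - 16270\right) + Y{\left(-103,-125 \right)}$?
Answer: $2403$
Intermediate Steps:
$Y{\left(M,f \right)} = 7 - f$
$\left(18541 - 16270\right) + Y{\left(-103,-125 \right)} = \left(18541 - 16270\right) + \left(7 - -125\right) = 2271 + \left(7 + 125\right) = 2271 + 132 = 2403$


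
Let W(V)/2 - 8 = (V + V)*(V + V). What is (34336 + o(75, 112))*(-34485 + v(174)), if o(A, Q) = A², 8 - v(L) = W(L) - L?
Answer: -11050295447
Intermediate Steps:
W(V) = 16 + 8*V² (W(V) = 16 + 2*((V + V)*(V + V)) = 16 + 2*((2*V)*(2*V)) = 16 + 2*(4*V²) = 16 + 8*V²)
v(L) = -8 + L - 8*L² (v(L) = 8 - ((16 + 8*L²) - L) = 8 - (16 - L + 8*L²) = 8 + (-16 + L - 8*L²) = -8 + L - 8*L²)
(34336 + o(75, 112))*(-34485 + v(174)) = (34336 + 75²)*(-34485 + (-8 + 174 - 8*174²)) = (34336 + 5625)*(-34485 + (-8 + 174 - 8*30276)) = 39961*(-34485 + (-8 + 174 - 242208)) = 39961*(-34485 - 242042) = 39961*(-276527) = -11050295447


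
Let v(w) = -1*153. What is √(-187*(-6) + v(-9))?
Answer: √969 ≈ 31.129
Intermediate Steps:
v(w) = -153
√(-187*(-6) + v(-9)) = √(-187*(-6) - 153) = √(1122 - 153) = √969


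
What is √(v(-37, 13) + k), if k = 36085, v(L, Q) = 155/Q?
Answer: 6*√169455/13 ≈ 189.99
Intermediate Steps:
√(v(-37, 13) + k) = √(155/13 + 36085) = √(469260/13) = 6*√169455/13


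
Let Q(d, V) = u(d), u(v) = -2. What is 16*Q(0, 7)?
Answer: -32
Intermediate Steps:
Q(d, V) = -2
16*Q(0, 7) = 16*(-2) = -32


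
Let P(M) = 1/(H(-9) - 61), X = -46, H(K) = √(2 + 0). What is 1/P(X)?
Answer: -61 + √2 ≈ -59.586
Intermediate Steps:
H(K) = √2
P(M) = 1/(-61 + √2) (P(M) = 1/(√2 - 61) = 1/(-61 + √2))
1/P(X) = 1/(-61/3719 - √2/3719)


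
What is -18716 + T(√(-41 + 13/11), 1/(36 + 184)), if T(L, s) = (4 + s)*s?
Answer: -905853519/48400 ≈ -18716.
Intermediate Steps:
T(L, s) = s*(4 + s)
-18716 + T(√(-41 + 13/11), 1/(36 + 184)) = -18716 + (4 + 1/(36 + 184))/(36 + 184) = -18716 + (4 + 1/220)/220 = -18716 + (1/220)*(881/220) = -18716 + 881/48400 = -905853519/48400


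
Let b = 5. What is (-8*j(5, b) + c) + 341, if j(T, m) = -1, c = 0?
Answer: 349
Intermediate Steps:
(-8*j(5, b) + c) + 341 = (-8*(-1) + 0) + 341 = (8 + 0) + 341 = 8 + 341 = 349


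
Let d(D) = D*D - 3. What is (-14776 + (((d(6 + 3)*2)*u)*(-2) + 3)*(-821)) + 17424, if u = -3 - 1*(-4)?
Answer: 256337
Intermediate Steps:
u = 1 (u = -3 + 4 = 1)
d(D) = -3 + D² (d(D) = D² - 3 = -3 + D²)
(-14776 + (((d(6 + 3)*2)*u)*(-2) + 3)*(-821)) + 17424 = (-14776 + ((((-3 + (6 + 3)²)*2)*1)*(-2) + 3)*(-821)) + 17424 = (-14776 + ((((-3 + 9²)*2)*1)*(-2) + 3)*(-821)) + 17424 = (-14776 + ((((-3 + 81)*2)*1)*(-2) + 3)*(-821)) + 17424 = (-14776 + (((78*2)*1)*(-2) + 3)*(-821)) + 17424 = (-14776 + ((156*1)*(-2) + 3)*(-821)) + 17424 = (-14776 + (156*(-2) + 3)*(-821)) + 17424 = (-14776 + (-312 + 3)*(-821)) + 17424 = (-14776 - 309*(-821)) + 17424 = (-14776 + 253689) + 17424 = 238913 + 17424 = 256337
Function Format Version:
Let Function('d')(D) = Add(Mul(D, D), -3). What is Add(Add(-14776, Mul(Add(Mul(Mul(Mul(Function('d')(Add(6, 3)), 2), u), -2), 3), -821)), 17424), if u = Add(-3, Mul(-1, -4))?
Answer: 256337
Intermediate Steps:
u = 1 (u = Add(-3, 4) = 1)
Function('d')(D) = Add(-3, Pow(D, 2)) (Function('d')(D) = Add(Pow(D, 2), -3) = Add(-3, Pow(D, 2)))
Add(Add(-14776, Mul(Add(Mul(Mul(Mul(Function('d')(Add(6, 3)), 2), u), -2), 3), -821)), 17424) = Add(Add(-14776, Mul(Add(Mul(Mul(Mul(Add(-3, Pow(Add(6, 3), 2)), 2), 1), -2), 3), -821)), 17424) = Add(Add(-14776, Mul(Add(Mul(Mul(Mul(Add(-3, Pow(9, 2)), 2), 1), -2), 3), -821)), 17424) = Add(Add(-14776, Mul(Add(Mul(Mul(Mul(Add(-3, 81), 2), 1), -2), 3), -821)), 17424) = Add(Add(-14776, Mul(Add(Mul(Mul(Mul(78, 2), 1), -2), 3), -821)), 17424) = Add(Add(-14776, Mul(Add(Mul(Mul(156, 1), -2), 3), -821)), 17424) = Add(Add(-14776, Mul(Add(Mul(156, -2), 3), -821)), 17424) = Add(Add(-14776, Mul(Add(-312, 3), -821)), 17424) = Add(Add(-14776, Mul(-309, -821)), 17424) = Add(Add(-14776, 253689), 17424) = Add(238913, 17424) = 256337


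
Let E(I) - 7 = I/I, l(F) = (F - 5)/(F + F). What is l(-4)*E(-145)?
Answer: 9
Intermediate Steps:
l(F) = (-5 + F)/(2*F) (l(F) = (-5 + F)/((2*F)) = (-5 + F)*(1/(2*F)) = (-5 + F)/(2*F))
E(I) = 8 (E(I) = 7 + I/I = 7 + 1 = 8)
l(-4)*E(-145) = ((1/2)*(-5 - 4)/(-4))*8 = ((1/2)*(-1/4)*(-9))*8 = (9/8)*8 = 9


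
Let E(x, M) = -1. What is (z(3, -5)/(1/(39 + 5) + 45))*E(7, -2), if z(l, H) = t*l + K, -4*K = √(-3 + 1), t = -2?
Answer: 264/1981 + 11*I*√2/1981 ≈ 0.13327 + 0.0078528*I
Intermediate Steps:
K = -I*√2/4 (K = -√(-3 + 1)/4 = -I*√2/4 ≈ -0.35355*I)
z(l, H) = -2*l - I*√2/4
(z(3, -5)/(1/(39 + 5) + 45))*E(7, -2) = ((-2*3 - I*√2/4)/(1/(39 + 5) + 45))*(-1) = ((-6 - I*√2/4)/(1/44 + 45))*(-1) = ((-6 - I*√2/4)/(1981/44))*(-1) = ((-6 - I*√2/4)*(44/1981))*(-1) = (-264/1981 - 11*I*√2/1981)*(-1) = 264/1981 + 11*I*√2/1981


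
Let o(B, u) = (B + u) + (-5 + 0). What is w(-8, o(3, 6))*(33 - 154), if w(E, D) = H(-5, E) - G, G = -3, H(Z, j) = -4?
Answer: 121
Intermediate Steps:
o(B, u) = -5 + B + u (o(B, u) = (B + u) - 5 = -5 + B + u)
w(E, D) = -1 (w(E, D) = -4 - 1*(-3) = -4 + 3 = -1)
w(-8, o(3, 6))*(33 - 154) = -(33 - 154) = -1*(-121) = 121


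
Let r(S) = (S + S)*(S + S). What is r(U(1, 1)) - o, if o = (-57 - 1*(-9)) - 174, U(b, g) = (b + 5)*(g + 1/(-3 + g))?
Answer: 258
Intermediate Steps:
U(b, g) = (5 + b)*(g + 1/(-3 + g))
o = -222 (o = (-57 + 9) - 174 = -48 - 174 = -222)
r(S) = 4*S² (r(S) = (2*S)*(2*S) = 4*S²)
r(U(1, 1)) - o = 4*((5 + 1 - 15*1 + 5*1² + 1*1² - 3*1*1)/(-3 + 1))² - 1*(-222) = 4*((5 + 1 - 15 + 5*1 + 1*1 - 3)/(-2))² + 222 = 4*(-(5 + 1 - 15 + 5 + 1 - 3)/2)² + 222 = 4*(-½*(-6))² + 222 = 4*3² + 222 = 4*9 + 222 = 36 + 222 = 258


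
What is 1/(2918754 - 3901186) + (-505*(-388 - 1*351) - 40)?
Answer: 366599412959/982432 ≈ 3.7316e+5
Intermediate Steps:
1/(2918754 - 3901186) + (-505*(-388 - 1*351) - 40) = 1/(-982432) + (-505*(-388 - 351) - 40) = -1/982432 + (-505*(-739) - 40) = -1/982432 + (373195 - 40) = -1/982432 + 373155 = 366599412959/982432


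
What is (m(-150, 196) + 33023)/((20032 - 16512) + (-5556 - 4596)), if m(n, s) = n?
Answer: -32873/6632 ≈ -4.9567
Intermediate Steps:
(m(-150, 196) + 33023)/((20032 - 16512) + (-5556 - 4596)) = (-150 + 33023)/((20032 - 16512) + (-5556 - 4596)) = 32873/(3520 - 10152) = 32873/(-6632) = 32873*(-1/6632) = -32873/6632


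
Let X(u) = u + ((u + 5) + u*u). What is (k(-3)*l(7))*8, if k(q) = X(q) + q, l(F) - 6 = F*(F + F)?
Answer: 4160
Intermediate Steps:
X(u) = 5 + u**2 + 2*u (X(u) = u + ((5 + u) + u**2) = u + (5 + u + u**2) = 5 + u**2 + 2*u)
l(F) = 6 + 2*F**2 (l(F) = 6 + F*(F + F) = 6 + F*(2*F) = 6 + 2*F**2)
k(q) = 5 + q**2 + 3*q (k(q) = (5 + q**2 + 2*q) + q = 5 + q**2 + 3*q)
(k(-3)*l(7))*8 = ((5 + (-3)**2 + 3*(-3))*(6 + 2*7**2))*8 = ((5 + 9 - 9)*(6 + 2*49))*8 = (5*(6 + 98))*8 = (5*104)*8 = 520*8 = 4160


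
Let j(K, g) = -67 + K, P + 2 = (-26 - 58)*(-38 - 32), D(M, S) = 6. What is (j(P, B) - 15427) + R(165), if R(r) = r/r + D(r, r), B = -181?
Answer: -9609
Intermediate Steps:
P = 5878 (P = -2 + (-26 - 58)*(-38 - 32) = -2 - 84*(-70) = -2 + 5880 = 5878)
R(r) = 7 (R(r) = r/r + 6 = 1 + 6 = 7)
(j(P, B) - 15427) + R(165) = ((-67 + 5878) - 15427) + 7 = (5811 - 15427) + 7 = -9616 + 7 = -9609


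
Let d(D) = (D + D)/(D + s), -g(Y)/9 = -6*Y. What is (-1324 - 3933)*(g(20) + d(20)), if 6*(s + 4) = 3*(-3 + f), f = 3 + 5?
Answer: -210490280/37 ≈ -5.6889e+6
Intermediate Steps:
f = 8
s = -3/2 (s = -4 + (3*(-3 + 8))/6 = -4 + (3*5)/6 = -4 + (⅙)*15 = -4 + 5/2 = -3/2 ≈ -1.5000)
g(Y) = 54*Y (g(Y) = -(-54)*Y = 54*Y)
d(D) = 2*D/(-3/2 + D) (d(D) = (D + D)/(D - 3/2) = (2*D)/(-3/2 + D) = 2*D/(-3/2 + D))
(-1324 - 3933)*(g(20) + d(20)) = (-1324 - 3933)*(54*20 + 4*20/(-3 + 2*20)) = -5257*(1080 + 4*20/(-3 + 40)) = -5257*(1080 + 4*20/37) = -5257*(1080 + 4*20*(1/37)) = -5257*(1080 + 80/37) = -5257*40040/37 = -210490280/37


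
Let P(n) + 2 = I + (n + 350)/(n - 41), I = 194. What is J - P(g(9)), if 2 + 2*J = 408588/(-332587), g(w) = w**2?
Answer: -2719088397/13303480 ≈ -204.39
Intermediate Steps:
P(n) = 192 + (350 + n)/(-41 + n) (P(n) = -2 + (194 + (n + 350)/(n - 41)) = -2 + (194 + (350 + n)/(-41 + n)) = 192 + (350 + n)/(-41 + n))
J = -536881/332587 (J = -1 + (408588/(-332587))/2 = -1 + (408588*(-1/332587))/2 = -1 + (1/2)*(-408588/332587) = -1 - 204294/332587 = -536881/332587 ≈ -1.6143)
J - P(g(9)) = -536881/332587 - (-7522 + 193*9**2)/(-41 + 9**2) = -536881/332587 - (-7522 + 193*81)/(-41 + 81) = -536881/332587 - (-7522 + 15633)/40 = -536881/332587 - 8111/40 = -2719088397/13303480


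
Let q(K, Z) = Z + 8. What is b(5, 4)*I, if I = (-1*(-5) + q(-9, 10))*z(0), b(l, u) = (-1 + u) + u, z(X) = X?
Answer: 0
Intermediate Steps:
q(K, Z) = 8 + Z
b(l, u) = -1 + 2*u
I = 0 (I = (-1*(-5) + (8 + 10))*0 = (5 + 18)*0 = 23*0 = 0)
b(5, 4)*I = (-1 + 2*4)*0 = (-1 + 8)*0 = 7*0 = 0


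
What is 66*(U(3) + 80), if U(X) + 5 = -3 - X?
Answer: 4554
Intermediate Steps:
U(X) = -8 - X (U(X) = -5 + (-3 - X) = -8 - X)
66*(U(3) + 80) = 66*((-8 - 1*3) + 80) = 66*((-8 - 3) + 80) = 66*(-11 + 80) = 66*69 = 4554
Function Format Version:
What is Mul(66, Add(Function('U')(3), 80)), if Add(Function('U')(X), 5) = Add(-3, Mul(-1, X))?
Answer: 4554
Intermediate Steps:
Function('U')(X) = Add(-8, Mul(-1, X)) (Function('U')(X) = Add(-5, Add(-3, Mul(-1, X))) = Add(-8, Mul(-1, X)))
Mul(66, Add(Function('U')(3), 80)) = Mul(66, Add(Add(-8, Mul(-1, 3)), 80)) = Mul(66, Add(Add(-8, -3), 80)) = Mul(66, Add(-11, 80)) = Mul(66, 69) = 4554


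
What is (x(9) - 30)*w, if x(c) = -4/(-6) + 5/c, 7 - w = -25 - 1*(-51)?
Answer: 4921/9 ≈ 546.78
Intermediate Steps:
w = -19 (w = 7 - (-25 - 1*(-51)) = 7 - (-25 + 51) = 7 - 1*26 = 7 - 26 = -19)
x(c) = ⅔ + 5/c (x(c) = -4*(-⅙) + 5/c = ⅔ + 5/c)
(x(9) - 30)*w = ((⅔ + 5/9) - 30)*(-19) = (11/9 - 30)*(-19) = -259/9*(-19) = 4921/9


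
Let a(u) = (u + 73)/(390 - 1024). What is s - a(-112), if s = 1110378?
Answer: 703979613/634 ≈ 1.1104e+6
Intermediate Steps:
a(u) = -73/634 - u/634 (a(u) = (73 + u)/(-634) = (73 + u)*(-1/634) = -73/634 - u/634)
s - a(-112) = 1110378 - (-73/634 - 1/634*(-112)) = 1110378 - (-73/634 + 56/317) = 1110378 - 1*39/634 = 1110378 - 39/634 = 703979613/634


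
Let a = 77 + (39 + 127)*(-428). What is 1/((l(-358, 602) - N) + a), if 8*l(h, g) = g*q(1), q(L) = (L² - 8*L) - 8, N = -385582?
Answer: 4/1253929 ≈ 3.1900e-6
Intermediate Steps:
q(L) = -8 + L² - 8*L
a = -70971 (a = 77 + 166*(-428) = 77 - 71048 = -70971)
l(h, g) = -15*g/8 (l(h, g) = (g*(-8 + 1² - 8*1))/8 = (g*(-8 + 1 - 8))/8 = (g*(-15))/8 = (-15*g)/8 = -15*g/8)
1/((l(-358, 602) - N) + a) = 1/((-15/8*602 - 1*(-385582)) - 70971) = 1/((-4515/4 + 385582) - 70971) = 1/(1537813/4 - 70971) = 1/(1253929/4) = 4/1253929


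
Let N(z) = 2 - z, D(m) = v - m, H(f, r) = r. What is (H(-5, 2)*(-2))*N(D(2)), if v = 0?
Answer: -16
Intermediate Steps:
D(m) = -m (D(m) = 0 - m = -m)
(H(-5, 2)*(-2))*N(D(2)) = (2*(-2))*(2 - (-1)*2) = -4*(2 - 1*(-2)) = -4*(2 + 2) = -4*4 = -16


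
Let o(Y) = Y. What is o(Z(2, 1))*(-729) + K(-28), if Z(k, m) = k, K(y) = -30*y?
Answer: -618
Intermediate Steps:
o(Z(2, 1))*(-729) + K(-28) = 2*(-729) - 30*(-28) = -1458 + 840 = -618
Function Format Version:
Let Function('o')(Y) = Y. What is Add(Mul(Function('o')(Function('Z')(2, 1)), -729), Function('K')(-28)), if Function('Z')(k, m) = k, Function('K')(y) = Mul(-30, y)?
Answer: -618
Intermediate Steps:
Add(Mul(Function('o')(Function('Z')(2, 1)), -729), Function('K')(-28)) = Add(Mul(2, -729), Mul(-30, -28)) = Add(-1458, 840) = -618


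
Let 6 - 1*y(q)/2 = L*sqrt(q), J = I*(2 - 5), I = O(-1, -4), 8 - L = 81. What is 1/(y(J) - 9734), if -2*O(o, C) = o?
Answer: -4861/47274629 - 73*I*sqrt(6)/94549258 ≈ -0.00010282 - 1.8912e-6*I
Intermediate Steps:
L = -73 (L = 8 - 1*81 = 8 - 81 = -73)
O(o, C) = -o/2
I = 1/2 (I = -1/2*(-1) = 1/2 ≈ 0.50000)
J = -3/2 (J = (2 - 5)/2 = (1/2)*(-3) = -3/2 ≈ -1.5000)
y(q) = 12 + 146*sqrt(q) (y(q) = 12 - (-146)*sqrt(q) = 12 + 146*sqrt(q))
1/(y(J) - 9734) = 1/((12 + 146*sqrt(-3/2)) - 9734) = 1/((12 + 146*(I*sqrt(6)/2)) - 9734) = 1/((12 + 73*I*sqrt(6)) - 9734) = 1/(-9722 + 73*I*sqrt(6))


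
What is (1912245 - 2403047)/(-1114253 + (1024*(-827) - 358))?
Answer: 490802/1961459 ≈ 0.25022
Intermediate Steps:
(1912245 - 2403047)/(-1114253 + (1024*(-827) - 358)) = -490802/(-1114253 + (-846848 - 358)) = -490802/(-1114253 - 847206) = -490802/(-1961459) = -490802*(-1/1961459) = 490802/1961459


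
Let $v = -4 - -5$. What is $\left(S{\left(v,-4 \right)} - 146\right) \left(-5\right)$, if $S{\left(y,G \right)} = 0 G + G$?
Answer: $750$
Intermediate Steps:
$v = 1$ ($v = -4 + 5 = 1$)
$S{\left(y,G \right)} = G$ ($S{\left(y,G \right)} = 0 + G = G$)
$\left(S{\left(v,-4 \right)} - 146\right) \left(-5\right) = \left(-4 - 146\right) \left(-5\right) = \left(-150\right) \left(-5\right) = 750$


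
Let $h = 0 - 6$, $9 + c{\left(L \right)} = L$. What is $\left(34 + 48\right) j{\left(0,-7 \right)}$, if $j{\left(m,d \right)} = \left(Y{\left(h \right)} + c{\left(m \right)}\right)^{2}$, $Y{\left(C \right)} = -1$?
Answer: $8200$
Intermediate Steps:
$c{\left(L \right)} = -9 + L$
$h = -6$ ($h = 0 - 6 = -6$)
$j{\left(m,d \right)} = \left(-10 + m\right)^{2}$ ($j{\left(m,d \right)} = \left(-1 + \left(-9 + m\right)\right)^{2} = \left(-10 + m\right)^{2}$)
$\left(34 + 48\right) j{\left(0,-7 \right)} = \left(34 + 48\right) \left(-10 + 0\right)^{2} = 82 \left(-10\right)^{2} = 82 \cdot 100 = 8200$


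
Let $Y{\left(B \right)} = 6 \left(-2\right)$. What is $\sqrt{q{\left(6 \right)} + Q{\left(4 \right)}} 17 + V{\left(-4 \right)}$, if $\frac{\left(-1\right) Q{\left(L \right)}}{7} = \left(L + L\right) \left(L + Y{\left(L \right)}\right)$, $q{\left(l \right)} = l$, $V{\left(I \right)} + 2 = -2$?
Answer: $-4 + 17 \sqrt{454} \approx 358.22$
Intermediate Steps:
$V{\left(I \right)} = -4$ ($V{\left(I \right)} = -2 - 2 = -4$)
$Y{\left(B \right)} = -12$
$Q{\left(L \right)} = - 14 L \left(-12 + L\right)$ ($Q{\left(L \right)} = - 7 \left(L + L\right) \left(L - 12\right) = - 7 \cdot 2 L \left(-12 + L\right) = - 14 L \left(-12 + L\right)$)
$\sqrt{q{\left(6 \right)} + Q{\left(4 \right)}} 17 + V{\left(-4 \right)} = \sqrt{6 + 14 \cdot 4 \left(12 - 4\right)} 17 - 4 = \sqrt{6 + 14 \cdot 4 \cdot 8} \cdot 17 - 4 = \sqrt{6 + 448} \cdot 17 - 4 = \sqrt{454} \cdot 17 - 4 = 17 \sqrt{454} - 4 = -4 + 17 \sqrt{454}$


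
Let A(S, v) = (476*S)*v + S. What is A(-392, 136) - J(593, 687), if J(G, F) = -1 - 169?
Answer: -25376734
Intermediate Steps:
J(G, F) = -170
A(S, v) = S + 476*S*v (A(S, v) = 476*S*v + S = S + 476*S*v)
A(-392, 136) - J(593, 687) = -392*(1 + 476*136) - 1*(-170) = -392*(1 + 64736) + 170 = -392*64737 + 170 = -25376904 + 170 = -25376734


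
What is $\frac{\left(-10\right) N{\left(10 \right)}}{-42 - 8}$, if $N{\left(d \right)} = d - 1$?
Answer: $\frac{9}{5} \approx 1.8$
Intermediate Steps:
$N{\left(d \right)} = -1 + d$
$\frac{\left(-10\right) N{\left(10 \right)}}{-42 - 8} = \frac{\left(-10\right) \left(-1 + 10\right)}{-42 - 8} = \frac{\left(-10\right) 9}{-50} = \left(-90\right) \left(- \frac{1}{50}\right) = \frac{9}{5}$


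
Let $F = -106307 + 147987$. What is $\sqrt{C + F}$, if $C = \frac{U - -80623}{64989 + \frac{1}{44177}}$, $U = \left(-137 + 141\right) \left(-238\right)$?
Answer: $\frac{\sqrt{343567941936046375263298}}{2871019054} \approx 204.16$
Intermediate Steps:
$U = -952$ ($U = 4 \left(-238\right) = -952$)
$C = \frac{3519625767}{2871019054}$ ($C = \frac{-952 - -80623}{64989 + \frac{1}{44177}} = \frac{-952 + 80623}{64989 + \frac{1}{44177}} = \frac{79671}{\frac{2871019054}{44177}} = 79671 \cdot \frac{44177}{2871019054} = \frac{3519625767}{2871019054} \approx 1.2259$)
$F = 41680$
$\sqrt{C + F} = \sqrt{\frac{3519625767}{2871019054} + 41680} = \sqrt{\frac{119667593796487}{2871019054}} = \frac{\sqrt{343567941936046375263298}}{2871019054}$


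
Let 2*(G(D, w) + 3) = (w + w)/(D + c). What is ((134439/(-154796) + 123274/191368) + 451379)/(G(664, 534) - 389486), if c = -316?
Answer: -8078429642406222/6970746646278889 ≈ -1.1589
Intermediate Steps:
G(D, w) = -3 + w/(-316 + D) (G(D, w) = -3 + ((w + w)/(D - 316))/2 = -3 + ((2*w)/(-316 + D))/2 = -3 + (2*w/(-316 + D))/2 = -3 + w/(-316 + D))
((134439/(-154796) + 123274/191368) + 451379)/(G(664, 534) - 389486) = ((134439/(-154796) + 123274/191368) + 451379)/((948 + 534 - 3*664)/(-316 + 664) - 389486) = ((134439*(-1/154796) + 123274*(1/191368)) + 451379)/((948 + 534 - 1992)/348 - 389486) = ((-134439/154796 + 61637/95684) + 451379)/((1/348)*(-510) - 389486) = (-207656264/925718779 + 451379)/(-85/58 - 389486) = 417849809089977/(925718779*(-22590273/58)) = (417849809089977/925718779)*(-58/22590273) = -8078429642406222/6970746646278889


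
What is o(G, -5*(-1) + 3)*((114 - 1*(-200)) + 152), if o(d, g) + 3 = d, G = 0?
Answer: -1398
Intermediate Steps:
o(d, g) = -3 + d
o(G, -5*(-1) + 3)*((114 - 1*(-200)) + 152) = (-3 + 0)*((114 - 1*(-200)) + 152) = -3*((114 + 200) + 152) = -3*(314 + 152) = -3*466 = -1398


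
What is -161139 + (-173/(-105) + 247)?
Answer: -16893487/105 ≈ -1.6089e+5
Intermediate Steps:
-161139 + (-173/(-105) + 247) = -161139 + (-1/105*(-173) + 247) = -161139 + (173/105 + 247) = -161139 + 26108/105 = -16893487/105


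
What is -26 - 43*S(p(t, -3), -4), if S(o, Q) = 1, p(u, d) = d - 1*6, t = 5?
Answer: -69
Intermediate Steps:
p(u, d) = -6 + d (p(u, d) = d - 6 = -6 + d)
-26 - 43*S(p(t, -3), -4) = -26 - 43*1 = -26 - 43 = -69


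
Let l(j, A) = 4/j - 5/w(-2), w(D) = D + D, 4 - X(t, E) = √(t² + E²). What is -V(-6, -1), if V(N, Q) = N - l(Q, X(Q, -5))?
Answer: 13/4 ≈ 3.2500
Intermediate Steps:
X(t, E) = 4 - √(E² + t²) (X(t, E) = 4 - √(t² + E²) = 4 - √(E² + t²))
w(D) = 2*D
l(j, A) = 5/4 + 4/j (l(j, A) = 4/j - 5/(2*(-2)) = 4/j - 5/(-4) = 4/j - 5*(-¼) = 4/j + 5/4 = 5/4 + 4/j)
V(N, Q) = -5/4 + N - 4/Q (V(N, Q) = N - (5/4 + 4/Q) = N + (-5/4 - 4/Q) = -5/4 + N - 4/Q)
-V(-6, -1) = -(-5/4 - 6 - 4/(-1)) = -(-5/4 - 6 - 4*(-1)) = -(-5/4 - 6 + 4) = -1*(-13/4) = 13/4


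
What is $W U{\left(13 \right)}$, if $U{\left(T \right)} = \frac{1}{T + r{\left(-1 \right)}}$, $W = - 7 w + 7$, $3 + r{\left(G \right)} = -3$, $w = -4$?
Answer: $5$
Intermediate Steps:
$r{\left(G \right)} = -6$ ($r{\left(G \right)} = -3 - 3 = -6$)
$W = 35$ ($W = \left(-7\right) \left(-4\right) + 7 = 28 + 7 = 35$)
$U{\left(T \right)} = \frac{1}{-6 + T}$ ($U{\left(T \right)} = \frac{1}{T - 6} = \frac{1}{-6 + T}$)
$W U{\left(13 \right)} = \frac{35}{-6 + 13} = \frac{35}{7} = 35 \cdot \frac{1}{7} = 5$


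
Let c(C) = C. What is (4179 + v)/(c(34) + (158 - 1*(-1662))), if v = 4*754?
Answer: 7195/1854 ≈ 3.8808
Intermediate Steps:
v = 3016
(4179 + v)/(c(34) + (158 - 1*(-1662))) = (4179 + 3016)/(34 + (158 - 1*(-1662))) = 7195/(34 + (158 + 1662)) = 7195/(34 + 1820) = 7195/1854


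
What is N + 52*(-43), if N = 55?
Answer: -2181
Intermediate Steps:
N + 52*(-43) = 55 + 52*(-43) = 55 - 2236 = -2181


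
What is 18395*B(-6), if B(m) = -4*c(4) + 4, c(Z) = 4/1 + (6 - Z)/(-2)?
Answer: -147160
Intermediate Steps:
c(Z) = 1 + Z/2 (c(Z) = 4*1 + (6 - Z)*(-½) = 4 + (-3 + Z/2) = 1 + Z/2)
B(m) = -8 (B(m) = -4*(1 + (½)*4) + 4 = -4*(1 + 2) + 4 = -4*3 + 4 = -12 + 4 = -8)
18395*B(-6) = 18395*(-8) = -147160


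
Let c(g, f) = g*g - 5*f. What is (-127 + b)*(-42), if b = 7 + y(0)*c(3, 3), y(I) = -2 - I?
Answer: 4536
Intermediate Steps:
c(g, f) = g² - 5*f
b = 19 (b = 7 + (-2 - 1*0)*(3² - 5*3) = 7 + (-2 + 0)*(9 - 15) = 7 - 2*(-6) = 7 + 12 = 19)
(-127 + b)*(-42) = (-127 + 19)*(-42) = -108*(-42) = 4536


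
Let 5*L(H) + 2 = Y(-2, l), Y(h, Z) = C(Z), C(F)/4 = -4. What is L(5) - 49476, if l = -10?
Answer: -247398/5 ≈ -49480.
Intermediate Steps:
C(F) = -16 (C(F) = 4*(-4) = -16)
Y(h, Z) = -16
L(H) = -18/5 (L(H) = -⅖ + (⅕)*(-16) = -⅖ - 16/5 = -18/5)
L(5) - 49476 = -18/5 - 49476 = -247398/5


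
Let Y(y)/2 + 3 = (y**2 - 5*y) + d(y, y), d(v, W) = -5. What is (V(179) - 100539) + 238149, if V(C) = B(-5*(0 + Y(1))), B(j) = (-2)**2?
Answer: 137614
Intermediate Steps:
Y(y) = -16 - 10*y + 2*y**2 (Y(y) = -6 + 2*((y**2 - 5*y) - 5) = -6 + 2*(-5 + y**2 - 5*y) = -6 + (-10 - 10*y + 2*y**2) = -16 - 10*y + 2*y**2)
B(j) = 4
V(C) = 4
(V(179) - 100539) + 238149 = (4 - 100539) + 238149 = -100535 + 238149 = 137614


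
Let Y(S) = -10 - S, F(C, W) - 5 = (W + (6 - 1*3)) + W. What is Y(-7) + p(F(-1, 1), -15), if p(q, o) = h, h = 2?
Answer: -1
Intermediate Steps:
F(C, W) = 8 + 2*W (F(C, W) = 5 + ((W + (6 - 1*3)) + W) = 5 + ((W + (6 - 3)) + W) = 5 + ((W + 3) + W) = 5 + ((3 + W) + W) = 5 + (3 + 2*W) = 8 + 2*W)
p(q, o) = 2
Y(-7) + p(F(-1, 1), -15) = (-10 - 1*(-7)) + 2 = (-10 + 7) + 2 = -3 + 2 = -1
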